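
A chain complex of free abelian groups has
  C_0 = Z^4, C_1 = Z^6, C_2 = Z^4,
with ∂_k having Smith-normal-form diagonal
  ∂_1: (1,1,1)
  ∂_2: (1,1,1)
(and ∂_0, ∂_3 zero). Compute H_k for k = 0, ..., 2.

H_0 ≅ Z,  H_1 = 0,  H_2 ≅ Z.

H_0: b_0 = 4 − 0 − 3 = 1; torsion from ∂_1 factors > 1: none. So H_0 ≅ Z.
H_1: b_1 = 6 − 3 − 3 = 0; torsion from ∂_2 factors > 1: none. So H_1 ≅ 0.
H_2: b_2 = 4 − 3 − 0 = 1; torsion from ∂_3 factors > 1: none. So H_2 ≅ Z.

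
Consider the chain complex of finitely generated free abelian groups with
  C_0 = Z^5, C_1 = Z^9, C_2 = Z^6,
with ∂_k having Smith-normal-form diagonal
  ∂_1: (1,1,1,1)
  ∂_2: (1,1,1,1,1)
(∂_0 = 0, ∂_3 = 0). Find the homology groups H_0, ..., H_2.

H_0 = Z,  H_1 = 0,  H_2 = Z.

H_0: b_0 = 5 − 0 − 4 = 1; torsion from ∂_1 factors > 1: none. So H_0 = Z.
H_1: b_1 = 9 − 4 − 5 = 0; torsion from ∂_2 factors > 1: none. So H_1 = 0.
H_2: b_2 = 6 − 5 − 0 = 1; torsion from ∂_3 factors > 1: none. So H_2 = Z.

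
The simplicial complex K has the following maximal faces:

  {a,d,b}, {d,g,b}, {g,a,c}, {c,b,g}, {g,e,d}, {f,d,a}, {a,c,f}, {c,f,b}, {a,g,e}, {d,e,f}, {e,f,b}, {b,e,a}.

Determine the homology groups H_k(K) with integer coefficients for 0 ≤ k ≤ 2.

We work with the vertex ordering a < b < c < d < e < f < g. The simplices of K, each written with vertices in increasing order, are:

  0-simplices (7): a, b, c, d, e, f, g
  1-simplices (18): ab, ac, ad, ae, af, ag, bc, bd, be, bf, bg, cf, cg, de, df, dg, ef, eg
  2-simplices (12): abd, abe, acf, acg, adf, aeg, bcf, bcg, bdg, bef, def, deg

Hence C_0 ≅ Z^7, C_1 ≅ Z^18, C_2 ≅ Z^12.

∂_1: C_1 → C_0 maps an edge to its endpoints' difference, ∂[p,q] = q − p. For instance
  ∂de = e − d.
This gives a 7×18 integer matrix of rank 6; reducing to Smith normal form yields diagonal entries (1,1,1,1,1,1).

∂_2: C_2 → C_1 sends each 2-simplex [p,q,r] to [q,r] − [p,r] + [p,q]. For instance
  ∂deg = eg − dg + de,
  ∂abe = be − ae + ab.
As a 18×12 matrix over Z this has rank 12, with invariant factors (1,1,1,1,1,1,1,1,1,1,1,2).

From H_k ≅ ker(∂_k) / im(∂_{k+1}) we obtain:

  H_0: rank C_0 − rank ∂_1 = 7 − 6 = 1, and the invariant factors of ∂_1 are all 1, so H_0 ≅ Z.
  H_1: rank ker ∂_1 − rank ∂_2 = (18 − 6) − 12 = 0, and ∂_2 has invariant factor 2 > 1, so H_1 ≅ Z/2Z.
  H_2: rank ker ∂_2 − rank ∂_3 = (12 − 12) − 0 = 0, and there is no ∂_3, so H_2 ≅ 0.

As a check, the Euler characteristic is 7 − 18 + 12 = 1, which agrees with 1 − 0 + 0 = 1.

H_0 = Z,  H_1 = Z/2Z,  H_2 = 0.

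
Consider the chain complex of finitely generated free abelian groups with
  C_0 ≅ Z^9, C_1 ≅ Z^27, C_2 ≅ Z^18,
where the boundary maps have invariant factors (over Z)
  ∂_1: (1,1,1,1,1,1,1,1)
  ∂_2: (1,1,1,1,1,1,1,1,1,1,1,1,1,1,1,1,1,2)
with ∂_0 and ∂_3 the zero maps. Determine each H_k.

H_0: b_0 = 9 − 0 − 8 = 1; torsion from ∂_1 factors > 1: none. So H_0 ≅ Z.
H_1: b_1 = 27 − 8 − 18 = 1; torsion from ∂_2 factors > 1: [2]. So H_1 ≅ Z ⊕ Z/2Z.
H_2: b_2 = 18 − 18 − 0 = 0; torsion from ∂_3 factors > 1: none. So H_2 ≅ 0.

H_0 ≅ Z,  H_1 ≅ Z ⊕ Z/2Z,  H_2 = 0.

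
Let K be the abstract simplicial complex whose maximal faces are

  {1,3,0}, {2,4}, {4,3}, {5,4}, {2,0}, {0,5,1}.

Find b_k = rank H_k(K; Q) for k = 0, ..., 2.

b_0 = 1, b_1 = 2, b_2 = 0.

K has 6 vertices, 9 edges, 2 triangles.
rank ∂_0 = 0, rank ∂_1 = 5 ⇒ b_0 = 6 − 0 − 5 = 1; all invariant factors of ∂_1 are 1 so no torsion. So H_0 ≅ Z.
rank ∂_1 = 5, rank ∂_2 = 2 ⇒ b_1 = 9 − 5 − 2 = 2; all invariant factors of ∂_2 are 1 so no torsion. So H_1 ≅ Z^2.
rank ∂_2 = 2, rank ∂_3 = 0 ⇒ b_2 = 2 − 2 − 0 = 0. So H_2 ≅ 0.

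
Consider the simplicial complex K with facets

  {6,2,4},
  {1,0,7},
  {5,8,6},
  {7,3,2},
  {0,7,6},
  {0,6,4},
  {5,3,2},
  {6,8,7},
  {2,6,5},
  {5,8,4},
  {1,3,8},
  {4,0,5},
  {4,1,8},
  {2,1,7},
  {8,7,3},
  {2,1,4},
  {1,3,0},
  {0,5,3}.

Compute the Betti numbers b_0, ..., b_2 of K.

K has 9 vertices, 27 edges, 18 triangles.
rank ∂_0 = 0, rank ∂_1 = 8 ⇒ b_0 = 9 − 0 − 8 = 1; all invariant factors of ∂_1 are 1 so no torsion. So H_0 = Z.
rank ∂_1 = 8, rank ∂_2 = 18 ⇒ b_1 = 27 − 8 − 18 = 1; ∂_2 has invariant factor(s) [2] giving torsion. So H_1 = Z ⊕ Z/2Z.
rank ∂_2 = 18, rank ∂_3 = 0 ⇒ b_2 = 18 − 18 − 0 = 0. So H_2 = 0.

b_0 = 1, b_1 = 1, b_2 = 0.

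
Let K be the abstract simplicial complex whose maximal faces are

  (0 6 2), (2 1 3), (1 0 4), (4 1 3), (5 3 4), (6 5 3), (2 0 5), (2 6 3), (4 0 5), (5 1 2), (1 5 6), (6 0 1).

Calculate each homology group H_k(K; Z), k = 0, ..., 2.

H_0 = Z,  H_1 = Z/2,  H_2 = 0.

Take the total order 0 < 1 < 2 < 3 < 4 < 5 < 6 on the vertex set. Then K (dimension 2) consists of the simplices:

  0-simplices (7): [0], [1], [2], [3], [4], [5], [6]
  1-simplices (18): [0,1], [0,2], [0,4], [0,5], [0,6], [1,2], [1,3], [1,4], [1,5], [1,6], [2,3], [2,5], [2,6], [3,4], [3,5], [3,6], [4,5], [5,6]
  2-simplices (12): [0,1,4], [0,1,6], [0,2,5], [0,2,6], [0,4,5], [1,2,3], [1,2,5], [1,3,4], [1,5,6], [2,3,6], [3,4,5], [3,5,6]

Hence C_0 ≅ Z^7, C_1 ≅ Z^18, C_2 ≅ Z^12.

Boundary ∂_1: C_1 → C_0 maps an edge to its endpoints' difference, ∂[p,q] = q − p. For instance
  ∂[3,6] = [6] − [3].
The resulting 7×18 matrix has rank 6, and its Smith normal form has invariant factors (1,1,1,1,1,1).

Boundary ∂_2: C_2 → C_1 acts by ∂[p,q,r] = [q,r] − [p,r] + [p,q]. For instance
  ∂[1,3,4] = [3,4] − [1,4] + [1,3],
  ∂[2,3,6] = [3,6] − [2,6] + [2,3].
As a 18×12 matrix over Z this has rank 12, with invariant factors (1,1,1,1,1,1,1,1,1,1,1,2).

Computing H_k = (kernel of ∂_k) / (image of ∂_{k+1}):

  H_0: rank C_0 − rank ∂_1 = 7 − 6 = 1, and the invariant factors of ∂_1 are all 1, so H_0 ≅ Z.
  H_1: rank ker ∂_1 − rank ∂_2 = (18 − 6) − 12 = 0, and ∂_2 has invariant factor 2 > 1, so H_1 ≅ Z/2.
  H_2: rank ker ∂_2 − rank ∂_3 = (12 − 12) − 0 = 0, and there is no ∂_3, so H_2 ≅ 0.

As a check, the Euler characteristic is 7 − 18 + 12 = 1, which agrees with 1 − 0 + 0 = 1.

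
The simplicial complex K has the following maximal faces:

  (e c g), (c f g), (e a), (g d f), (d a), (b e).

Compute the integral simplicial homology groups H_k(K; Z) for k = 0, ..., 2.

Fix the vertex order a < b < c < d < e < f < g and write every simplex with vertices in increasing order. Then dim K = 2 and the simplices of K are:

  0-simplices (7): a, b, c, d, e, f, g
  1-simplices (10): ad, ae, be, ce, cf, cg, df, dg, eg, fg
  2-simplices (3): ceg, cfg, dfg

so the chain groups are C_0 ≅ Z^7, C_1 ≅ Z^10, C_2 ≅ Z^3.

∂_1: C_1 → C_0 is given by ∂[p,q] = [q] − [p].
This gives a 7×10 integer matrix of rank 6; reducing to Smith normal form yields diagonal entries (1,1,1,1,1,1).

∂_2: C_2 → C_1 acts by ∂[p,q,r] = [q,r] − [p,r] + [p,q]. For instance
  ∂dfg = fg − dg + df,
  ∂cfg = fg − cg + cf.
The resulting 10×3 matrix has rank 3, and its Smith normal form has invariant factors (1,1,1).

Computing H_k = (kernel of ∂_k) / (image of ∂_{k+1}):

  H_0: rank C_0 − rank ∂_1 = 7 − 6 = 1, and the invariant factors of ∂_1 are all 1, so H_0 = Z.
  H_1: rank ker ∂_1 − rank ∂_2 = (10 − 6) − 3 = 1, and the invariant factors of ∂_2 are all 1, so H_1 = Z.
  H_2: rank ker ∂_2 − rank ∂_3 = (3 − 3) − 0 = 0, and there is no ∂_3, so H_2 = 0.

As a check, the Euler characteristic is 7 − 10 + 3 = 0, which agrees with 1 − 1 + 0 = 0.

H_0 ≅ Z,  H_1 ≅ Z,  H_2 = 0.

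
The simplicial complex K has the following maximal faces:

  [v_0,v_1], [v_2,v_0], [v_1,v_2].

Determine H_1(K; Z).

We work with the vertex ordering v_0 < v_1 < v_2. The simplices of K, each written with vertices in increasing order, are:

  0-simplices (3): [v_0], [v_1], [v_2]
  1-simplices (3): [v_0,v_1], [v_0,v_2], [v_1,v_2]

Hence C_0 ≅ Z^3, C_1 ≅ Z^3.

The boundary map ∂_1: C_1 → C_0 is given by ∂[p,q] = [q] − [p]. For instance
  ∂[v_0,v_1] = [v_1] − [v_0].
As a 3×3 matrix over Z this has rank 2, with invariant factors (1,1).

Computing H_k = (kernel of ∂_k) / (image of ∂_{k+1}):

  H_1: rank ker ∂_1 − rank ∂_2 = (3 − 2) − 0 = 1, and there is no ∂_2, so H_1 ≅ Z.

(K is a triangulation of the circle S^1.)

H_1 ≅ Z.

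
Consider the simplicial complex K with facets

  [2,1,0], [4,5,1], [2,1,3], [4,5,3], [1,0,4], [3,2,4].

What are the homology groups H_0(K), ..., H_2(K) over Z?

H_0 ≅ Z,  H_1 ≅ Z,  H_2 = 0.

Order the vertices as 0 < 1 < 2 < 3 < 4 < 5. Listing each simplex with vertices in this order, K has dimension 2 with simplices:

  0-simplices (6): [0], [1], [2], [3], [4], [5]
  1-simplices (12): [0,1], [0,2], [0,4], [1,2], [1,3], [1,4], [1,5], [2,3], [2,4], [3,4], [3,5], [4,5]
  2-simplices (6): [0,1,2], [0,1,4], [1,2,3], [1,4,5], [2,3,4], [3,4,5]

Hence C_0 ≅ Z^6, C_1 ≅ Z^12, C_2 ≅ Z^6.

∂_1: C_1 → C_0 is given by ∂[p,q] = [q] − [p].
The resulting 6×12 matrix has rank 5, and its Smith normal form has invariant factors (1,1,1,1,1).

∂_2: C_2 → C_1 acts by ∂[p,q,r] = [q,r] − [p,r] + [p,q]. For instance
  ∂[1,2,3] = [2,3] − [1,3] + [1,2],
  ∂[2,3,4] = [3,4] − [2,4] + [2,3].
The resulting 12×6 matrix has rank 6, and its Smith normal form has invariant factors (1,1,1,1,1,1).

From H_k ≅ ker(∂_k) / im(∂_{k+1}) we obtain:

  H_0: rank C_0 − rank ∂_1 = 6 − 5 = 1, and the invariant factors of ∂_1 are all 1, so H_0 = Z.
  H_1: rank ker ∂_1 − rank ∂_2 = (12 − 5) − 6 = 1, and the invariant factors of ∂_2 are all 1, so H_1 = Z.
  H_2: rank ker ∂_2 − rank ∂_3 = (6 − 6) − 0 = 0, and there is no ∂_3, so H_2 = 0.

As a check, the Euler characteristic is 6 − 12 + 6 = 0, which agrees with 1 − 1 + 0 = 0.
(K is a triangulation of the cylinder S^1 x I.)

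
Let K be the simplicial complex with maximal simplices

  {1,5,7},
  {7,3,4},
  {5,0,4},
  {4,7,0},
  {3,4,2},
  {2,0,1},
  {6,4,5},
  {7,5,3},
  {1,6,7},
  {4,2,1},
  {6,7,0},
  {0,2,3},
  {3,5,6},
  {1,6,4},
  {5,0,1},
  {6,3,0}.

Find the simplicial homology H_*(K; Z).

Take the total order 0 < 1 < 2 < 3 < 4 < 5 < 6 < 7 on the vertex set. Then K (dimension 2) consists of the simplices:

  0-simplices (8): [0], [1], [2], [3], [4], [5], [6], [7]
  1-simplices (24): (24 of them)
  2-simplices (16): [0,1,2], [0,1,5], [0,2,3], [0,3,6], [0,4,5], [0,4,7], [0,6,7], [1,2,4], [1,4,6], [1,5,7], [1,6,7], [2,3,4], [3,4,7], [3,5,6], [3,5,7], [4,5,6]

so the chain groups are C_0 ≅ Z^8, C_1 ≅ Z^24, C_2 ≅ Z^16.

∂_1: C_1 → C_0 maps an edge to its endpoints' difference, ∂[p,q] = q − p.
This gives a 8×24 integer matrix of rank 7; reducing to Smith normal form yields diagonal entries (1,1,1,1,1,1,1).

∂_2: C_2 → C_1 sends each 2-simplex [p,q,r] to [q,r] − [p,r] + [p,q]. For instance
  ∂[3,5,6] = [5,6] − [3,6] + [3,5],
  ∂[3,5,7] = [5,7] − [3,7] + [3,5].
This gives a 24×16 integer matrix of rank 15; reducing to Smith normal form yields diagonal entries (1,1,1,1,1,1,1,1,1,1,1,1,1,1,1).

Now H_k = ker ∂_k / im ∂_{k+1}, so:

  H_0: rank C_0 − rank ∂_1 = 8 − 7 = 1, and the invariant factors of ∂_1 are all 1, so H_0 = Z.
  H_1: rank ker ∂_1 − rank ∂_2 = (24 − 7) − 15 = 2, and the invariant factors of ∂_2 are all 1, so H_1 = Z^2.
  H_2: rank ker ∂_2 − rank ∂_3 = (16 − 15) − 0 = 1, and there is no ∂_3, so H_2 = Z.

H_0 = Z,  H_1 = Z^2,  H_2 = Z.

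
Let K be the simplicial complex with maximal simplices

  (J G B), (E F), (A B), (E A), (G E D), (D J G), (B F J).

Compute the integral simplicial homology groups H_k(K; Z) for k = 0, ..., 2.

H_0 = Z,  H_1 = Z^2,  H_2 = 0.

K has 7 vertices, 12 edges, 4 triangles.
rank ∂_0 = 0, rank ∂_1 = 6 ⇒ b_0 = 7 − 0 − 6 = 1; all invariant factors of ∂_1 are 1 so no torsion. So H_0 = Z.
rank ∂_1 = 6, rank ∂_2 = 4 ⇒ b_1 = 12 − 6 − 4 = 2; all invariant factors of ∂_2 are 1 so no torsion. So H_1 = Z^2.
rank ∂_2 = 4, rank ∂_3 = 0 ⇒ b_2 = 4 − 4 − 0 = 0. So H_2 = 0.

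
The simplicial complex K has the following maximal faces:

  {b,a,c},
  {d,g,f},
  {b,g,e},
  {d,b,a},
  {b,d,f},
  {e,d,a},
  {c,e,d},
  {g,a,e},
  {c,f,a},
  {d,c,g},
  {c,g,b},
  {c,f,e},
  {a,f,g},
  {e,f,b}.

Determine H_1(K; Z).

We work with the vertex ordering a < b < c < d < e < f < g. The simplices of K, each written with vertices in increasing order, are:

  0-simplices (7): a, b, c, d, e, f, g
  1-simplices (21): ab, ac, ad, ae, af, ag, bc, bd, be, bf, bg, cd, ce, cf, cg, de, df, dg, ef, eg, fg
  2-simplices (14): abc, abd, acf, ade, aeg, afg, bcg, bdf, bef, beg, cde, cdg, cef, dfg

Hence C_0 ≅ Z^7, C_1 ≅ Z^21, C_2 ≅ Z^14.

Boundary ∂_1: C_1 → C_0 is given by ∂[p,q] = [q] − [p]. For instance
  ∂df = f − d.
The resulting 7×21 matrix has rank 6, and its Smith normal form has invariant factors (1,1,1,1,1,1).

The boundary map ∂_2: C_2 → C_1 maps a triangle to the signed sum of its edges. For instance
  ∂cef = ef − cf + ce,
  ∂abd = bd − ad + ab.
The 21×14 boundary matrix has rank 13 and Smith normal form diag(1,1,1,1,1,1,1,1,1,1,1,1,1).

Computing H_k = (kernel of ∂_k) / (image of ∂_{k+1}):

  H_1: rank ker ∂_1 − rank ∂_2 = (21 − 6) − 13 = 2, and the invariant factors of ∂_2 are all 1, so H_1 = Z^2.

H_1 ≅ Z^2.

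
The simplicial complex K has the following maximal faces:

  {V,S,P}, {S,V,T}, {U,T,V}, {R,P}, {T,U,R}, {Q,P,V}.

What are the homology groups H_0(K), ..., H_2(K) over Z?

Order the vertices as P < Q < R < S < T < U < V. Listing each simplex with vertices in this order, K has dimension 2 with simplices:

  0-simplices (7): P, Q, R, S, T, U, V
  1-simplices (12): PQ, PR, PS, PV, QV, RT, RU, ST, SV, TU, TV, UV
  2-simplices (5): PQV, PSV, RTU, STV, TUV

so the chain groups are C_0 ≅ Z^7, C_1 ≅ Z^12, C_2 ≅ Z^5.

∂_1: C_1 → C_0 maps an edge to its endpoints' difference, ∂[p,q] = q − p. For instance
  ∂SV = V − S.
The 7×12 boundary matrix has rank 6 and Smith normal form diag(1,1,1,1,1,1).

Boundary ∂_2: C_2 → C_1 sends each 2-simplex [p,q,r] to [q,r] − [p,r] + [p,q]. For instance
  ∂PSV = SV − PV + PS,
  ∂STV = TV − SV + ST.
The resulting 12×5 matrix has rank 5, and its Smith normal form has invariant factors (1,1,1,1,1).

Now H_k = ker ∂_k / im ∂_{k+1}, so:

  H_0: rank C_0 − rank ∂_1 = 7 − 6 = 1, and the invariant factors of ∂_1 are all 1, so H_0 ≅ Z.
  H_1: rank ker ∂_1 − rank ∂_2 = (12 − 6) − 5 = 1, and the invariant factors of ∂_2 are all 1, so H_1 ≅ Z.
  H_2: rank ker ∂_2 − rank ∂_3 = (5 − 5) − 0 = 0, and there is no ∂_3, so H_2 ≅ 0.

H_0 ≅ Z,  H_1 ≅ Z,  H_2 = 0.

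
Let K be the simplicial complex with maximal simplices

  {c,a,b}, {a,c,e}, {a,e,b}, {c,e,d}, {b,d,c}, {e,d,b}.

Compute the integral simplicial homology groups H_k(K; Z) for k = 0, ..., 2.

H_0 = Z,  H_1 = 0,  H_2 = Z.

Fix the vertex order a < b < c < d < e and write every simplex with vertices in increasing order. Then dim K = 2 and the simplices of K are:

  0-simplices (5): a, b, c, d, e
  1-simplices (9): ab, ac, ae, bc, bd, be, cd, ce, de
  2-simplices (6): abc, abe, ace, bcd, bde, cde

Hence C_0 ≅ Z^5, C_1 ≅ Z^9, C_2 ≅ Z^6.

Boundary ∂_1: C_1 → C_0 is given by ∂[p,q] = [q] − [p]. For instance
  ∂de = e − d.
This gives a 5×9 integer matrix of rank 4; reducing to Smith normal form yields diagonal entries (1,1,1,1).

The boundary map ∂_2: C_2 → C_1 maps a triangle to the signed sum of its edges. For instance
  ∂cde = de − ce + cd,
  ∂bcd = cd − bd + bc.
The resulting 9×6 matrix has rank 5, and its Smith normal form has invariant factors (1,1,1,1,1).

Reading off H_k = ker ∂_k / im ∂_{k+1}:

  H_0: rank C_0 − rank ∂_1 = 5 − 4 = 1, and the invariant factors of ∂_1 are all 1, so H_0 ≅ Z.
  H_1: rank ker ∂_1 − rank ∂_2 = (9 − 4) − 5 = 0, and the invariant factors of ∂_2 are all 1, so H_1 ≅ 0.
  H_2: rank ker ∂_2 − rank ∂_3 = (6 − 5) − 0 = 1, and there is no ∂_3, so H_2 ≅ Z.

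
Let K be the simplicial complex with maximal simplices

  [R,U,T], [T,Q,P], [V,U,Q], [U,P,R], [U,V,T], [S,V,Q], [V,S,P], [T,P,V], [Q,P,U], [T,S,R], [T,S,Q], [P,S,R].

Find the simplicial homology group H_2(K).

H_2 ≅ 0.

Fix the vertex order P < Q < R < S < T < U < V and write every simplex with vertices in increasing order. Then dim K = 2 and the simplices of K are:

  0-simplices (7): P, Q, R, S, T, U, V
  1-simplices (18): PQ, PR, PS, PT, PU, PV, QS, QT, QU, QV, RS, RT, RU, ST, SV, TU, TV, UV
  2-simplices (12): PQT, PQU, PRS, PRU, PSV, PTV, QST, QSV, QUV, RST, RTU, TUV

giving chain groups C_0 ≅ Z^7, C_1 ≅ Z^18, C_2 ≅ Z^12.

∂_1: C_1 → C_0 maps an edge to its endpoints' difference, ∂[p,q] = q − p. For instance
  ∂RU = U − R.
This gives a 7×18 integer matrix of rank 6; reducing to Smith normal form yields diagonal entries (1,1,1,1,1,1).

Boundary ∂_2: C_2 → C_1 sends each 2-simplex [p,q,r] to [q,r] − [p,r] + [p,q]. For instance
  ∂RTU = TU − RU + RT,
  ∂PQU = QU − PU + PQ.
This gives a 18×12 integer matrix of rank 12; reducing to Smith normal form yields diagonal entries (1,1,1,1,1,1,1,1,1,1,1,2).

From H_k ≅ ker(∂_k) / im(∂_{k+1}) we obtain:

  H_2: rank ker ∂_2 − rank ∂_3 = (12 − 12) − 0 = 0, and there is no ∂_3, so H_2 = 0.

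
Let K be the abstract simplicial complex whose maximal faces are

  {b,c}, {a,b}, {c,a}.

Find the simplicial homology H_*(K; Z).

H_0 ≅ Z,  H_1 ≅ Z.

K has 3 vertices, 3 edges.
rank ∂_0 = 0, rank ∂_1 = 2 ⇒ b_0 = 3 − 0 − 2 = 1; all invariant factors of ∂_1 are 1 so no torsion. So H_0 ≅ Z.
rank ∂_1 = 2, rank ∂_2 = 0 ⇒ b_1 = 3 − 2 − 0 = 1. So H_1 ≅ Z.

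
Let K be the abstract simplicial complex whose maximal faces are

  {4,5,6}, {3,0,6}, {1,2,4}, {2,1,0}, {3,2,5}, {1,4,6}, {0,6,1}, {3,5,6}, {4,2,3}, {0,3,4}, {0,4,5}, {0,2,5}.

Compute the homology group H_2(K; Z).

Fix the vertex order 0 < 1 < 2 < 3 < 4 < 5 < 6 and write every simplex with vertices in increasing order. Then dim K = 2 and the simplices of K are:

  0-simplices (7): [0], [1], [2], [3], [4], [5], [6]
  1-simplices (18): [0,1], [0,2], [0,3], [0,4], [0,5], [0,6], [1,2], [1,4], [1,6], [2,3], [2,4], [2,5], [3,4], [3,5], [3,6], [4,5], [4,6], [5,6]
  2-simplices (12): [0,1,2], [0,1,6], [0,2,5], [0,3,4], [0,3,6], [0,4,5], [1,2,4], [1,4,6], [2,3,4], [2,3,5], [3,5,6], [4,5,6]

giving chain groups C_0 ≅ Z^7, C_1 ≅ Z^18, C_2 ≅ Z^12.

The boundary map ∂_1: C_1 → C_0 sends each edge [p,q] (with p < q) to q − p. For instance
  ∂[0,5] = [5] − [0].
The 7×18 boundary matrix has rank 6 and Smith normal form diag(1,1,1,1,1,1).

Boundary ∂_2: C_2 → C_1 acts by ∂[p,q,r] = [q,r] − [p,r] + [p,q]. For instance
  ∂[4,5,6] = [5,6] − [4,6] + [4,5],
  ∂[1,4,6] = [4,6] − [1,6] + [1,4].
The 18×12 boundary matrix has rank 12 and Smith normal form diag(1,1,1,1,1,1,1,1,1,1,1,2).

Computing H_k = (kernel of ∂_k) / (image of ∂_{k+1}):

  H_2: rank ker ∂_2 − rank ∂_3 = (12 − 12) − 0 = 0, and there is no ∂_3, so H_2 = 0.

H_2 = 0.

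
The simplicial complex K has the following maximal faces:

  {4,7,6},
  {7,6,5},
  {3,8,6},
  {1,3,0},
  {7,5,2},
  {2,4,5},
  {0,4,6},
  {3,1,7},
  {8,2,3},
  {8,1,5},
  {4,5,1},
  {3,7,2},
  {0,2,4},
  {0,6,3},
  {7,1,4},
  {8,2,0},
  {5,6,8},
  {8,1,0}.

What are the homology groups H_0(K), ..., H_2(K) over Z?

Fix the vertex order 0 < 1 < 2 < 3 < 4 < 5 < 6 < 7 < 8 and write every simplex with vertices in increasing order. Then dim K = 2 and the simplices of K are:

  0-simplices (9): [0], [1], [2], [3], [4], [5], [6], [7], [8]
  1-simplices (27): (27 of them)
  2-simplices (18): [0,1,3], [0,1,8], [0,2,4], [0,2,8], [0,3,6], [0,4,6], [1,3,7], [1,4,5], [1,4,7], [1,5,8], [2,3,7], [2,3,8], [2,4,5], [2,5,7], [3,6,8], [4,6,7], [5,6,7], [5,6,8]

giving chain groups C_0 ≅ Z^9, C_1 ≅ Z^27, C_2 ≅ Z^18.

∂_1: C_1 → C_0 sends each edge [p,q] (with p < q) to q − p. For instance
  ∂[1,5] = [5] − [1].
As a 9×27 matrix over Z this has rank 8, with invariant factors (1,1,1,1,1,1,1,1).

The boundary map ∂_2: C_2 → C_1 sends each 2-simplex [p,q,r] to [q,r] − [p,r] + [p,q]. For instance
  ∂[1,4,5] = [4,5] − [1,5] + [1,4],
  ∂[2,3,7] = [3,7] − [2,7] + [2,3].
As a 27×18 matrix over Z this has rank 18, with invariant factors (1,1,1,1,1,1,1,1,1,1,1,1,1,1,1,1,1,2).

Computing H_k = (kernel of ∂_k) / (image of ∂_{k+1}):

  H_0: rank C_0 − rank ∂_1 = 9 − 8 = 1, and the invariant factors of ∂_1 are all 1, so H_0 ≅ Z.
  H_1: rank ker ∂_1 − rank ∂_2 = (27 − 8) − 18 = 1, and ∂_2 has invariant factor 2 > 1, so H_1 ≅ Z ⊕ Z_2.
  H_2: rank ker ∂_2 − rank ∂_3 = (18 − 18) − 0 = 0, and there is no ∂_3, so H_2 ≅ 0.

H_0 ≅ Z,  H_1 ≅ Z ⊕ Z_2,  H_2 = 0.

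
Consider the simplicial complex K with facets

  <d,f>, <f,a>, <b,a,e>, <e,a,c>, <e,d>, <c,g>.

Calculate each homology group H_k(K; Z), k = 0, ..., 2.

H_0 = Z,  H_1 = Z,  H_2 = 0.

Fix the vertex order a < b < c < d < e < f < g and write every simplex with vertices in increasing order. Then dim K = 2 and the simplices of K are:

  0-simplices (7): a, b, c, d, e, f, g
  1-simplices (9): ab, ac, ae, af, be, ce, cg, de, df
  2-simplices (2): abe, ace

giving chain groups C_0 ≅ Z^7, C_1 ≅ Z^9, C_2 ≅ Z^2.

The boundary map ∂_1: C_1 → C_0 maps an edge to its endpoints' difference, ∂[p,q] = q − p. For instance
  ∂de = e − d.
This gives a 7×9 integer matrix of rank 6; reducing to Smith normal form yields diagonal entries (1,1,1,1,1,1).

∂_2: C_2 → C_1 acts by ∂[p,q,r] = [q,r] − [p,r] + [p,q]. For instance
  ∂abe = be − ae + ab,
  ∂ace = ce − ae + ac.
This gives a 9×2 integer matrix of rank 2; reducing to Smith normal form yields diagonal entries (1,1).

Computing H_k = (kernel of ∂_k) / (image of ∂_{k+1}):

  H_0: rank C_0 − rank ∂_1 = 7 − 6 = 1, and the invariant factors of ∂_1 are all 1, so H_0 ≅ Z.
  H_1: rank ker ∂_1 − rank ∂_2 = (9 − 6) − 2 = 1, and the invariant factors of ∂_2 are all 1, so H_1 ≅ Z.
  H_2: rank ker ∂_2 − rank ∂_3 = (2 − 2) − 0 = 0, and there is no ∂_3, so H_2 ≅ 0.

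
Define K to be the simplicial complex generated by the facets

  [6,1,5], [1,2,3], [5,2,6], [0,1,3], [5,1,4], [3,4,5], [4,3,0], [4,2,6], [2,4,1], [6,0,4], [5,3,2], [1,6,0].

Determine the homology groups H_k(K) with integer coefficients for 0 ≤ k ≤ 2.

We work with the vertex ordering 0 < 1 < 2 < 3 < 4 < 5 < 6. The simplices of K, each written with vertices in increasing order, are:

  0-simplices (7): [0], [1], [2], [3], [4], [5], [6]
  1-simplices (18): [0,1], [0,3], [0,4], [0,6], [1,2], [1,3], [1,4], [1,5], [1,6], [2,3], [2,4], [2,5], [2,6], [3,4], [3,5], [4,5], [4,6], [5,6]
  2-simplices (12): [0,1,3], [0,1,6], [0,3,4], [0,4,6], [1,2,3], [1,2,4], [1,4,5], [1,5,6], [2,3,5], [2,4,6], [2,5,6], [3,4,5]

Hence C_0 ≅ Z^7, C_1 ≅ Z^18, C_2 ≅ Z^12.

The boundary map ∂_1: C_1 → C_0 maps an edge to its endpoints' difference, ∂[p,q] = q − p.
As a 7×18 matrix over Z this has rank 6, with invariant factors (1,1,1,1,1,1).

∂_2: C_2 → C_1 acts by ∂[p,q,r] = [q,r] − [p,r] + [p,q]. For instance
  ∂[1,2,3] = [2,3] − [1,3] + [1,2],
  ∂[2,5,6] = [5,6] − [2,6] + [2,5].
As a 18×12 matrix over Z this has rank 12, with invariant factors (1,1,1,1,1,1,1,1,1,1,1,2).

From H_k ≅ ker(∂_k) / im(∂_{k+1}) we obtain:

  H_0: rank C_0 − rank ∂_1 = 7 − 6 = 1, and the invariant factors of ∂_1 are all 1, so H_0 = Z.
  H_1: rank ker ∂_1 − rank ∂_2 = (18 − 6) − 12 = 0, and ∂_2 has invariant factor 2 > 1, so H_1 = Z/2.
  H_2: rank ker ∂_2 − rank ∂_3 = (12 − 12) − 0 = 0, and there is no ∂_3, so H_2 = 0.

As a check, the Euler characteristic is 7 − 18 + 12 = 1, which agrees with 1 − 0 + 0 = 1.

H_0 ≅ Z,  H_1 ≅ Z/2,  H_2 = 0.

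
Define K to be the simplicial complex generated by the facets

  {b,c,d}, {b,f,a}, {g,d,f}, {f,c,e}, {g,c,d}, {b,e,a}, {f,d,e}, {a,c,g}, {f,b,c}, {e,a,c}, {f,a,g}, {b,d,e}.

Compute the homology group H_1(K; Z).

K has 7 vertices, 18 edges, 12 triangles.
rank ∂_1 = 6, rank ∂_2 = 12 ⇒ b_1 = 18 − 6 − 12 = 0; ∂_2 has invariant factor(s) [2] giving torsion. So H_1 ≅ Z/2.

H_1 = Z/2.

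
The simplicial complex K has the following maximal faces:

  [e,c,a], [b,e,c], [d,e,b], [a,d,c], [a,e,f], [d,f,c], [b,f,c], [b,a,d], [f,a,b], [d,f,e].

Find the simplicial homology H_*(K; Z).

K has 6 vertices, 15 edges, 10 triangles.
rank ∂_0 = 0, rank ∂_1 = 5 ⇒ b_0 = 6 − 0 − 5 = 1; all invariant factors of ∂_1 are 1 so no torsion. So H_0 ≅ Z.
rank ∂_1 = 5, rank ∂_2 = 10 ⇒ b_1 = 15 − 5 − 10 = 0; ∂_2 has invariant factor(s) [2] giving torsion. So H_1 ≅ Z/2.
rank ∂_2 = 10, rank ∂_3 = 0 ⇒ b_2 = 10 − 10 − 0 = 0. So H_2 ≅ 0.

H_0 = Z,  H_1 = Z/2,  H_2 = 0.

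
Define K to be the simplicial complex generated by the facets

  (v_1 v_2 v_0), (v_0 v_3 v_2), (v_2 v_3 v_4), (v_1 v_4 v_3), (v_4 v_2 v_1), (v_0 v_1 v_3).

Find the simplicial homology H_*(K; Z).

H_0 ≅ Z,  H_1 = 0,  H_2 ≅ Z.

Fix the vertex order v_0 < v_1 < v_2 < v_3 < v_4 and write every simplex with vertices in increasing order. Then dim K = 2 and the simplices of K are:

  0-simplices (5): [v_0], [v_1], [v_2], [v_3], [v_4]
  1-simplices (9): [v_0,v_1], [v_0,v_2], [v_0,v_3], [v_1,v_2], [v_1,v_3], [v_1,v_4], [v_2,v_3], [v_2,v_4], [v_3,v_4]
  2-simplices (6): [v_0,v_1,v_2], [v_0,v_1,v_3], [v_0,v_2,v_3], [v_1,v_2,v_4], [v_1,v_3,v_4], [v_2,v_3,v_4]

giving chain groups C_0 ≅ Z^5, C_1 ≅ Z^9, C_2 ≅ Z^6.

Boundary ∂_1: C_1 → C_0 is given by ∂[p,q] = [q] − [p].
As a 5×9 matrix over Z this has rank 4, with invariant factors (1,1,1,1).

The boundary map ∂_2: C_2 → C_1 maps a triangle to the signed sum of its edges. For instance
  ∂[v_1,v_2,v_4] = [v_2,v_4] − [v_1,v_4] + [v_1,v_2],
  ∂[v_0,v_2,v_3] = [v_2,v_3] − [v_0,v_3] + [v_0,v_2].
The resulting 9×6 matrix has rank 5, and its Smith normal form has invariant factors (1,1,1,1,1).

From H_k ≅ ker(∂_k) / im(∂_{k+1}) we obtain:

  H_0: rank C_0 − rank ∂_1 = 5 − 4 = 1, and the invariant factors of ∂_1 are all 1, so H_0 = Z.
  H_1: rank ker ∂_1 − rank ∂_2 = (9 − 4) − 5 = 0, and the invariant factors of ∂_2 are all 1, so H_1 = 0.
  H_2: rank ker ∂_2 − rank ∂_3 = (6 − 5) − 0 = 1, and there is no ∂_3, so H_2 = Z.

As a check, the Euler characteristic is 5 − 9 + 6 = 2, which agrees with 1 − 0 + 1 = 2.
(K is a triangulation of the 2-sphere S^2.)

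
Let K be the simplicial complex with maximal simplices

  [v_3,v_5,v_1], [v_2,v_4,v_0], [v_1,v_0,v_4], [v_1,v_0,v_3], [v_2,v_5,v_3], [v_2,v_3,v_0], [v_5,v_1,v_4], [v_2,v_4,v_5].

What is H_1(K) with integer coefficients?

Order the vertices as v_0 < v_1 < v_2 < v_3 < v_4 < v_5. Listing each simplex with vertices in this order, K has dimension 2 with simplices:

  0-simplices (6): [v_0], [v_1], [v_2], [v_3], [v_4], [v_5]
  1-simplices (12): [v_0,v_1], [v_0,v_2], [v_0,v_3], [v_0,v_4], [v_1,v_3], [v_1,v_4], [v_1,v_5], [v_2,v_3], [v_2,v_4], [v_2,v_5], [v_3,v_5], [v_4,v_5]
  2-simplices (8): [v_0,v_1,v_3], [v_0,v_1,v_4], [v_0,v_2,v_3], [v_0,v_2,v_4], [v_1,v_3,v_5], [v_1,v_4,v_5], [v_2,v_3,v_5], [v_2,v_4,v_5]

so the chain groups are C_0 ≅ Z^6, C_1 ≅ Z^12, C_2 ≅ Z^8.

The boundary map ∂_1: C_1 → C_0 maps an edge to its endpoints' difference, ∂[p,q] = q − p.
As a 6×12 matrix over Z this has rank 5, with invariant factors (1,1,1,1,1).

The boundary map ∂_2: C_2 → C_1 maps a triangle to the signed sum of its edges. For instance
  ∂[v_1,v_4,v_5] = [v_4,v_5] − [v_1,v_5] + [v_1,v_4],
  ∂[v_2,v_3,v_5] = [v_3,v_5] − [v_2,v_5] + [v_2,v_3].
As a 12×8 matrix over Z this has rank 7, with invariant factors (1,1,1,1,1,1,1).

Now H_k = ker ∂_k / im ∂_{k+1}, so:

  H_1: rank ker ∂_1 − rank ∂_2 = (12 − 5) − 7 = 0, and the invariant factors of ∂_2 are all 1, so H_1 ≅ 0.

H_1 ≅ 0.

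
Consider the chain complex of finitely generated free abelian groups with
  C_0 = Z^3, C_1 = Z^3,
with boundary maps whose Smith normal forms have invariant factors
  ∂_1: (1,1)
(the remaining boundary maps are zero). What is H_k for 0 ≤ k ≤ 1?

H_0 = Z,  H_1 = Z.

H_0: b_0 = 3 − 0 − 2 = 1; torsion from ∂_1 factors > 1: none. So H_0 = Z.
H_1: b_1 = 3 − 2 − 0 = 1; torsion from ∂_2 factors > 1: none. So H_1 = Z.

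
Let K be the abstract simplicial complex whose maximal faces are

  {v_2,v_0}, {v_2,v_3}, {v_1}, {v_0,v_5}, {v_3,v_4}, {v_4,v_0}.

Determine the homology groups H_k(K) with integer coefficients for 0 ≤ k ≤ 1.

H_0 = Z^2,  H_1 = Z.

We work with the vertex ordering v_0 < v_1 < v_2 < v_3 < v_4 < v_5. The simplices of K, each written with vertices in increasing order, are:

  0-simplices (6): [v_0], [v_1], [v_2], [v_3], [v_4], [v_5]
  1-simplices (5): [v_0,v_2], [v_0,v_4], [v_0,v_5], [v_2,v_3], [v_3,v_4]

Hence C_0 ≅ Z^6, C_1 ≅ Z^5.

∂_1: C_1 → C_0 maps an edge to its endpoints' difference, ∂[p,q] = q − p. For instance
  ∂[v_0,v_4] = [v_4] − [v_0].
As a 6×5 matrix over Z this has rank 4, with invariant factors (1,1,1,1).

Now H_k = ker ∂_k / im ∂_{k+1}, so:

  H_0: rank C_0 − rank ∂_1 = 6 − 4 = 2, and the invariant factors of ∂_1 are all 1, so H_0 = Z^2.
  H_1: rank ker ∂_1 − rank ∂_2 = (5 − 4) − 0 = 1, and there is no ∂_2, so H_1 = Z.

As a check, the Euler characteristic is 6 − 5 = 1, which agrees with 2 − 1 = 1.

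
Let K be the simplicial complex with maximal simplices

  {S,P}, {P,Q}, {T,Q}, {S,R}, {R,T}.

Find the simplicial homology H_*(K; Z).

Take the total order P < Q < R < S < T on the vertex set. Then K (dimension 1) consists of the simplices:

  0-simplices (5): P, Q, R, S, T
  1-simplices (5): PQ, PS, QT, RS, RT

so the chain groups are C_0 ≅ Z^5, C_1 ≅ Z^5.

The boundary map ∂_1: C_1 → C_0 maps an edge to its endpoints' difference, ∂[p,q] = q − p. For instance
  ∂PS = S − P.
As a 5×5 matrix over Z this has rank 4, with invariant factors (1,1,1,1).

From H_k ≅ ker(∂_k) / im(∂_{k+1}) we obtain:

  H_0: rank C_0 − rank ∂_1 = 5 − 4 = 1, and the invariant factors of ∂_1 are all 1, so H_0 = Z.
  H_1: rank ker ∂_1 − rank ∂_2 = (5 − 4) − 0 = 1, and there is no ∂_2, so H_1 = Z.

H_0 ≅ Z,  H_1 ≅ Z.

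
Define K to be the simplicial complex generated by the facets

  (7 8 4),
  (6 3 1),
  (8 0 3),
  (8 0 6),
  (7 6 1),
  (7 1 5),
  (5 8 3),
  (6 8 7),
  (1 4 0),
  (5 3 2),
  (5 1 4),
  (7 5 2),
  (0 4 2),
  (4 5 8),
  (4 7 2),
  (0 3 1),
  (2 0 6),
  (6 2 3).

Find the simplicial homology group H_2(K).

H_2 ≅ 0.

We work with the vertex ordering 0 < 1 < 2 < 3 < 4 < 5 < 6 < 7 < 8. The simplices of K, each written with vertices in increasing order, are:

  0-simplices (9): [0], [1], [2], [3], [4], [5], [6], [7], [8]
  1-simplices (27): (27 of them)
  2-simplices (18): [0,1,3], [0,1,4], [0,2,4], [0,2,6], [0,3,8], [0,6,8], [1,3,6], [1,4,5], [1,5,7], [1,6,7], [2,3,5], [2,3,6], [2,4,7], [2,5,7], [3,5,8], [4,5,8], [4,7,8], [6,7,8]

Hence C_0 ≅ Z^9, C_1 ≅ Z^27, C_2 ≅ Z^18.

∂_1: C_1 → C_0 maps an edge to its endpoints' difference, ∂[p,q] = q − p. For instance
  ∂[5,7] = [7] − [5].
As a 9×27 matrix over Z this has rank 8, with invariant factors (1,1,1,1,1,1,1,1).

∂_2: C_2 → C_1 sends each 2-simplex [p,q,r] to [q,r] − [p,r] + [p,q]. For instance
  ∂[0,2,4] = [2,4] − [0,4] + [0,2],
  ∂[2,4,7] = [4,7] − [2,7] + [2,4].
The resulting 27×18 matrix has rank 18, and its Smith normal form has invariant factors (1,1,1,1,1,1,1,1,1,1,1,1,1,1,1,1,1,2).

Reading off H_k = ker ∂_k / im ∂_{k+1}:

  H_2: rank ker ∂_2 − rank ∂_3 = (18 − 18) − 0 = 0, and there is no ∂_3, so H_2 ≅ 0.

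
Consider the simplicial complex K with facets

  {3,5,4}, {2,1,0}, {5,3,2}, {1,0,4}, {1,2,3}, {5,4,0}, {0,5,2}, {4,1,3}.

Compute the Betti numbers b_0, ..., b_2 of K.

Order the vertices as 0 < 1 < 2 < 3 < 4 < 5. Listing each simplex with vertices in this order, K has dimension 2 with simplices:

  0-simplices (6): [0], [1], [2], [3], [4], [5]
  1-simplices (12): [0,1], [0,2], [0,4], [0,5], [1,2], [1,3], [1,4], [2,3], [2,5], [3,4], [3,5], [4,5]
  2-simplices (8): [0,1,2], [0,1,4], [0,2,5], [0,4,5], [1,2,3], [1,3,4], [2,3,5], [3,4,5]

so the chain groups are C_0 ≅ Z^6, C_1 ≅ Z^12, C_2 ≅ Z^8.

The boundary map ∂_1: C_1 → C_0 sends each edge [p,q] (with p < q) to q − p. For instance
  ∂[0,4] = [4] − [0].
The resulting 6×12 matrix has rank 5, and its Smith normal form has invariant factors (1,1,1,1,1).

Boundary ∂_2: C_2 → C_1 acts by ∂[p,q,r] = [q,r] − [p,r] + [p,q]. For instance
  ∂[0,2,5] = [2,5] − [0,5] + [0,2],
  ∂[2,3,5] = [3,5] − [2,5] + [2,3].
As a 12×8 matrix over Z this has rank 7, with invariant factors (1,1,1,1,1,1,1).

Reading off H_k = ker ∂_k / im ∂_{k+1}:

  H_0: rank C_0 − rank ∂_1 = 6 − 5 = 1, and the invariant factors of ∂_1 are all 1, so H_0 ≅ Z.
  H_1: rank ker ∂_1 − rank ∂_2 = (12 − 5) − 7 = 0, and the invariant factors of ∂_2 are all 1, so H_1 ≅ 0.
  H_2: rank ker ∂_2 − rank ∂_3 = (8 − 7) − 0 = 1, and there is no ∂_3, so H_2 ≅ Z.

Hence the Betti numbers are b_0 = 1, b_1 = 0, b_2 = 1.

b_0 = 1, b_1 = 0, b_2 = 1.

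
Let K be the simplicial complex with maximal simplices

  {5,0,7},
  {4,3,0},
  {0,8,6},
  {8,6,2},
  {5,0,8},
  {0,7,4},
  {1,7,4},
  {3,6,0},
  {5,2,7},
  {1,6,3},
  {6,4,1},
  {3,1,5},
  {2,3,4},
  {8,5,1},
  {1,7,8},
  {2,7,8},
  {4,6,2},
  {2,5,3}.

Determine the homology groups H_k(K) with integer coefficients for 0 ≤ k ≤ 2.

H_0 = Z,  H_1 = Z ⊕ Z/2,  H_2 = 0.

K has 9 vertices, 27 edges, 18 triangles.
rank ∂_0 = 0, rank ∂_1 = 8 ⇒ b_0 = 9 − 0 − 8 = 1; all invariant factors of ∂_1 are 1 so no torsion. So H_0 = Z.
rank ∂_1 = 8, rank ∂_2 = 18 ⇒ b_1 = 27 − 8 − 18 = 1; ∂_2 has invariant factor(s) [2] giving torsion. So H_1 = Z ⊕ Z/2.
rank ∂_2 = 18, rank ∂_3 = 0 ⇒ b_2 = 18 − 18 − 0 = 0. So H_2 = 0.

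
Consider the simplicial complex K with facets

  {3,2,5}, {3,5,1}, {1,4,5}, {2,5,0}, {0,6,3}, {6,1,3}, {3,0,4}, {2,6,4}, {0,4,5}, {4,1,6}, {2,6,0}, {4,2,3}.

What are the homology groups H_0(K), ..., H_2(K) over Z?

H_0 = Z,  H_1 = Z/2Z,  H_2 = 0.

Take the total order 0 < 1 < 2 < 3 < 4 < 5 < 6 on the vertex set. Then K (dimension 2) consists of the simplices:

  0-simplices (7): [0], [1], [2], [3], [4], [5], [6]
  1-simplices (18): [0,2], [0,3], [0,4], [0,5], [0,6], [1,3], [1,4], [1,5], [1,6], [2,3], [2,4], [2,5], [2,6], [3,4], [3,5], [3,6], [4,5], [4,6]
  2-simplices (12): [0,2,5], [0,2,6], [0,3,4], [0,3,6], [0,4,5], [1,3,5], [1,3,6], [1,4,5], [1,4,6], [2,3,4], [2,3,5], [2,4,6]

giving chain groups C_0 ≅ Z^7, C_1 ≅ Z^18, C_2 ≅ Z^12.

Boundary ∂_1: C_1 → C_0 is given by ∂[p,q] = [q] − [p]. For instance
  ∂[3,6] = [6] − [3].
This gives a 7×18 integer matrix of rank 6; reducing to Smith normal form yields diagonal entries (1,1,1,1,1,1).

∂_2: C_2 → C_1 maps a triangle to the signed sum of its edges. For instance
  ∂[1,4,5] = [4,5] − [1,5] + [1,4],
  ∂[2,3,5] = [3,5] − [2,5] + [2,3].
As a 18×12 matrix over Z this has rank 12, with invariant factors (1,1,1,1,1,1,1,1,1,1,1,2).

Reading off H_k = ker ∂_k / im ∂_{k+1}:

  H_0: rank C_0 − rank ∂_1 = 7 − 6 = 1, and the invariant factors of ∂_1 are all 1, so H_0 ≅ Z.
  H_1: rank ker ∂_1 − rank ∂_2 = (18 − 6) − 12 = 0, and ∂_2 has invariant factor 2 > 1, so H_1 ≅ Z/2Z.
  H_2: rank ker ∂_2 − rank ∂_3 = (12 − 12) − 0 = 0, and there is no ∂_3, so H_2 ≅ 0.

As a check, the Euler characteristic is 7 − 18 + 12 = 1, which agrees with 1 − 0 + 0 = 1.
(K is a triangulation of the real projective plane RP^2.)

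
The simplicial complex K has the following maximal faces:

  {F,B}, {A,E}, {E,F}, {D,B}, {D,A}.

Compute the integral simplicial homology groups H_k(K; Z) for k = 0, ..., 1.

H_0 ≅ Z,  H_1 ≅ Z.

K has 5 vertices, 5 edges.
rank ∂_0 = 0, rank ∂_1 = 4 ⇒ b_0 = 5 − 0 − 4 = 1; all invariant factors of ∂_1 are 1 so no torsion. So H_0 ≅ Z.
rank ∂_1 = 4, rank ∂_2 = 0 ⇒ b_1 = 5 − 4 − 0 = 1. So H_1 ≅ Z.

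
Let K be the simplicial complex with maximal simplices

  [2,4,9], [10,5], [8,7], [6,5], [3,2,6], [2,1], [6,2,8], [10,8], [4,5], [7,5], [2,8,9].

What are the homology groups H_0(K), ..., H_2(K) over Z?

We work with the vertex ordering 1 < 2 < 3 < 4 < 5 < 6 < 7 < 8 < 9 < 10. The simplices of K, each written with vertices in increasing order, are:

  0-simplices (10): [1], [2], [3], [4], [5], [6], [7], [8], [9], [10]
  1-simplices (16): [1,2], [2,3], [2,4], [2,6], [2,8], [2,9], [3,6], [4,5], [4,9], [5,6], [5,7], [5,10], [6,8], [7,8], [8,9], [8,10]
  2-simplices (4): [2,3,6], [2,4,9], [2,6,8], [2,8,9]

so the chain groups are C_0 ≅ Z^10, C_1 ≅ Z^16, C_2 ≅ Z^4.

The boundary map ∂_1: C_1 → C_0 sends each edge [p,q] (with p < q) to q − p.
The resulting 10×16 matrix has rank 9, and its Smith normal form has invariant factors (1,1,1,1,1,1,1,1,1).

∂_2: C_2 → C_1 sends each 2-simplex [p,q,r] to [q,r] − [p,r] + [p,q]. For instance
  ∂[2,8,9] = [8,9] − [2,9] + [2,8],
  ∂[2,6,8] = [6,8] − [2,8] + [2,6].
The resulting 16×4 matrix has rank 4, and its Smith normal form has invariant factors (1,1,1,1).

Now H_k = ker ∂_k / im ∂_{k+1}, so:

  H_0: rank C_0 − rank ∂_1 = 10 − 9 = 1, and the invariant factors of ∂_1 are all 1, so H_0 = Z.
  H_1: rank ker ∂_1 − rank ∂_2 = (16 − 9) − 4 = 3, and the invariant factors of ∂_2 are all 1, so H_1 = Z^3.
  H_2: rank ker ∂_2 − rank ∂_3 = (4 − 4) − 0 = 0, and there is no ∂_3, so H_2 = 0.

H_0 ≅ Z,  H_1 ≅ Z^3,  H_2 = 0.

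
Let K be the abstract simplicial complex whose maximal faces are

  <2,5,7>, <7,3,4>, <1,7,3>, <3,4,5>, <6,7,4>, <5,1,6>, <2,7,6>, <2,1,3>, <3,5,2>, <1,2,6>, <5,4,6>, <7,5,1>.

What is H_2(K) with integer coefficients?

H_2 = 0.

Take the total order 1 < 2 < 3 < 4 < 5 < 6 < 7 on the vertex set. Then K (dimension 2) consists of the simplices:

  0-simplices (7): [1], [2], [3], [4], [5], [6], [7]
  1-simplices (18): [1,2], [1,3], [1,5], [1,6], [1,7], [2,3], [2,5], [2,6], [2,7], [3,4], [3,5], [3,7], [4,5], [4,6], [4,7], [5,6], [5,7], [6,7]
  2-simplices (12): [1,2,3], [1,2,6], [1,3,7], [1,5,6], [1,5,7], [2,3,5], [2,5,7], [2,6,7], [3,4,5], [3,4,7], [4,5,6], [4,6,7]

so the chain groups are C_0 ≅ Z^7, C_1 ≅ Z^18, C_2 ≅ Z^12.

∂_1: C_1 → C_0 sends each edge [p,q] (with p < q) to q − p. For instance
  ∂[3,4] = [4] − [3].
The resulting 7×18 matrix has rank 6, and its Smith normal form has invariant factors (1,1,1,1,1,1).

Boundary ∂_2: C_2 → C_1 maps a triangle to the signed sum of its edges. For instance
  ∂[1,2,3] = [2,3] − [1,3] + [1,2],
  ∂[4,6,7] = [6,7] − [4,7] + [4,6].
As a 18×12 matrix over Z this has rank 12, with invariant factors (1,1,1,1,1,1,1,1,1,1,1,2).

From H_k ≅ ker(∂_k) / im(∂_{k+1}) we obtain:

  H_2: rank ker ∂_2 − rank ∂_3 = (12 − 12) − 0 = 0, and there is no ∂_3, so H_2 ≅ 0.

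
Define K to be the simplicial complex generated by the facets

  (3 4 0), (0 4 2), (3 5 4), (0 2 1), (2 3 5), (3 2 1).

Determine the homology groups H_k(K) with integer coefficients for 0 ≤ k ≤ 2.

H_0 ≅ Z,  H_1 ≅ Z,  H_2 = 0.

Order the vertices as 0 < 1 < 2 < 3 < 4 < 5. Listing each simplex with vertices in this order, K has dimension 2 with simplices:

  0-simplices (6): [0], [1], [2], [3], [4], [5]
  1-simplices (12): [0,1], [0,2], [0,3], [0,4], [1,2], [1,3], [2,3], [2,4], [2,5], [3,4], [3,5], [4,5]
  2-simplices (6): [0,1,2], [0,2,4], [0,3,4], [1,2,3], [2,3,5], [3,4,5]

Hence C_0 ≅ Z^6, C_1 ≅ Z^12, C_2 ≅ Z^6.

The boundary map ∂_1: C_1 → C_0 is given by ∂[p,q] = [q] − [p].
As a 6×12 matrix over Z this has rank 5, with invariant factors (1,1,1,1,1).

∂_2: C_2 → C_1 sends each 2-simplex [p,q,r] to [q,r] − [p,r] + [p,q]. For instance
  ∂[0,1,2] = [1,2] − [0,2] + [0,1],
  ∂[0,3,4] = [3,4] − [0,4] + [0,3].
The 12×6 boundary matrix has rank 6 and Smith normal form diag(1,1,1,1,1,1).

From H_k ≅ ker(∂_k) / im(∂_{k+1}) we obtain:

  H_0: rank C_0 − rank ∂_1 = 6 − 5 = 1, and the invariant factors of ∂_1 are all 1, so H_0 ≅ Z.
  H_1: rank ker ∂_1 − rank ∂_2 = (12 − 5) − 6 = 1, and the invariant factors of ∂_2 are all 1, so H_1 ≅ Z.
  H_2: rank ker ∂_2 − rank ∂_3 = (6 − 6) − 0 = 0, and there is no ∂_3, so H_2 ≅ 0.

As a check, the Euler characteristic is 6 − 12 + 6 = 0, which agrees with 1 − 1 + 0 = 0.
(K is a triangulation of the cylinder S^1 x I.)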